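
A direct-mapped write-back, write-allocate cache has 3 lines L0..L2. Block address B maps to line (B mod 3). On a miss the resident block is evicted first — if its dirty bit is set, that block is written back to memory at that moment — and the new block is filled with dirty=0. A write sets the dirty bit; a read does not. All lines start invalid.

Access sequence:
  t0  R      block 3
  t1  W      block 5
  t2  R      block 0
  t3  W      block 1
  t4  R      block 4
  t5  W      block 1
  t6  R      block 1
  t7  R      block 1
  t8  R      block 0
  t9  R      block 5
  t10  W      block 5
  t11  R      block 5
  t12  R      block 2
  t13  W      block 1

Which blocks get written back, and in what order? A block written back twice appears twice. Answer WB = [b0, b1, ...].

0: R B3 → L0 miss [-]
1: W B5 → L2 miss [D]
2: R B0 → L0 miss [-]
3: W B1 → L1 miss [D]
4: R B4 → L1 miss wb→B1 [-]
5: W B1 → L1 miss [D]
6: R B1 → L1 hit [D]
7: R B1 → L1 hit [D]
8: R B0 → L0 hit [-]
9: R B5 → L2 hit [D]
10: W B5 → L2 hit [D]
11: R B5 → L2 hit [D]
12: R B2 → L2 miss wb→B5 [-]
13: W B1 → L1 hit [D]

WB = [1, 5]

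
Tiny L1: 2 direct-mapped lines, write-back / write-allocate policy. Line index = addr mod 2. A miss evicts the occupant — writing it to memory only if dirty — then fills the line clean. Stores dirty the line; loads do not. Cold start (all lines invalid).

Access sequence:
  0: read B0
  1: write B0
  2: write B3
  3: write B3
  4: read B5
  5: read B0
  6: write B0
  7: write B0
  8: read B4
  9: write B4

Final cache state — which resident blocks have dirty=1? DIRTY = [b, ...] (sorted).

DIRTY = [4]

  0 | R B0 → L0 miss [-]
  1 | W B0 → L0 hit [D]
  2 | W B3 → L1 miss [D]
  3 | W B3 → L1 hit [D]
  4 | R B5 → L1 miss wb→B3 [-]
  5 | R B0 → L0 hit [D]
  6 | W B0 → L0 hit [D]
  7 | W B0 → L0 hit [D]
  8 | R B4 → L0 miss wb→B0 [-]
  9 | W B4 → L0 hit [D]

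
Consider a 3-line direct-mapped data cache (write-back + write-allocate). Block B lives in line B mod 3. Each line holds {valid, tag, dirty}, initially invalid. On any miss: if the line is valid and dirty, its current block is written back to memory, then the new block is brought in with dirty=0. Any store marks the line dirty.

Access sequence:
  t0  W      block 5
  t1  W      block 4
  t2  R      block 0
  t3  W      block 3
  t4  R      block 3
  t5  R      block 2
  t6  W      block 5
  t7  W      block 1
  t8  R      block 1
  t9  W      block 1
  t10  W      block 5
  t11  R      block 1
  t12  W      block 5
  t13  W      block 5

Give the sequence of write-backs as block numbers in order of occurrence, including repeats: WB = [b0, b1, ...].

WB = [5, 4]

0: W B5 → L2 miss [D]
1: W B4 → L1 miss [D]
2: R B0 → L0 miss [-]
3: W B3 → L0 miss [D]
4: R B3 → L0 hit [D]
5: R B2 → L2 miss wb→B5 [-]
6: W B5 → L2 miss [D]
7: W B1 → L1 miss wb→B4 [D]
8: R B1 → L1 hit [D]
9: W B1 → L1 hit [D]
10: W B5 → L2 hit [D]
11: R B1 → L1 hit [D]
12: W B5 → L2 hit [D]
13: W B5 → L2 hit [D]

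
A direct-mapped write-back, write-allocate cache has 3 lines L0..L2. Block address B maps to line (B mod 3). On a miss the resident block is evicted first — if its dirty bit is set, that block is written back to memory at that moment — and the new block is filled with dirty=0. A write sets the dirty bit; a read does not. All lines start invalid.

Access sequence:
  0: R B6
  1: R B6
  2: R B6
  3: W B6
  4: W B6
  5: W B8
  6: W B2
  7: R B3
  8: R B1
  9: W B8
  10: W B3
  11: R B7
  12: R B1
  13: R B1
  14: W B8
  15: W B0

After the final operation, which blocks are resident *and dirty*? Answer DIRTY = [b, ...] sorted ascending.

DIRTY = [0, 8]

0: R B6 -> L0 miss  d=-]
1: R B6 -> L0 hit  d=-]
2: R B6 -> L0 hit  d=-]
3: W B6 -> L0 hit  d=D]
4: W B6 -> L0 hit  d=D]
5: W B8 -> L2 miss  d=D]
6: W B2 -> L2 miss wb->B8  d=D]
7: R B3 -> L0 miss wb->B6  d=-]
8: R B1 -> L1 miss  d=-]
9: W B8 -> L2 miss wb->B2  d=D]
10: W B3 -> L0 hit  d=D]
11: R B7 -> L1 miss  d=-]
12: R B1 -> L1 miss  d=-]
13: R B1 -> L1 hit  d=-]
14: W B8 -> L2 hit  d=D]
15: W B0 -> L0 miss wb->B3  d=D]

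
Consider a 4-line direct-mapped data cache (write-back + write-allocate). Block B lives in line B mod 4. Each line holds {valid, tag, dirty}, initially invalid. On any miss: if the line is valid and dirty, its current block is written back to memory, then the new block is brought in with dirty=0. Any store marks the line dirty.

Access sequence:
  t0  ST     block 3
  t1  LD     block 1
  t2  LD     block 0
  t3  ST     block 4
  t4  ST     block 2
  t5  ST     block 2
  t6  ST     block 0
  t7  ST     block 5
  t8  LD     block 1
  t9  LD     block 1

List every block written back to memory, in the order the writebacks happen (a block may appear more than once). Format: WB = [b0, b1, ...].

WB = [4, 5]

0: W B3 → L3 miss [D]
1: R B1 → L1 miss [-]
2: R B0 → L0 miss [-]
3: W B4 → L0 miss [D]
4: W B2 → L2 miss [D]
5: W B2 → L2 hit [D]
6: W B0 → L0 miss wb→B4 [D]
7: W B5 → L1 miss [D]
8: R B1 → L1 miss wb→B5 [-]
9: R B1 → L1 hit [-]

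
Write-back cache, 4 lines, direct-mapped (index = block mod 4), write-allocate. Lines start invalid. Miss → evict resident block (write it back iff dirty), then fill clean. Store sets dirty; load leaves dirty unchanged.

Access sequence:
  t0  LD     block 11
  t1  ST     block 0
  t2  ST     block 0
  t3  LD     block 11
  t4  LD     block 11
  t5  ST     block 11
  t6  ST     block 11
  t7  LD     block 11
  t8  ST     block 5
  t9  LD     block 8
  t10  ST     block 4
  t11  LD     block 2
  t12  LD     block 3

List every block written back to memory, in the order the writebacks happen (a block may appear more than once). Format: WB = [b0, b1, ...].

  0 | R B11 → L3 miss [-]
  1 | W B0 → L0 miss [D]
  2 | W B0 → L0 hit [D]
  3 | R B11 → L3 hit [-]
  4 | R B11 → L3 hit [-]
  5 | W B11 → L3 hit [D]
  6 | W B11 → L3 hit [D]
  7 | R B11 → L3 hit [D]
  8 | W B5 → L1 miss [D]
  9 | R B8 → L0 miss wb→B0 [-]
  10 | W B4 → L0 miss [D]
  11 | R B2 → L2 miss [-]
  12 | R B3 → L3 miss wb→B11 [-]

WB = [0, 11]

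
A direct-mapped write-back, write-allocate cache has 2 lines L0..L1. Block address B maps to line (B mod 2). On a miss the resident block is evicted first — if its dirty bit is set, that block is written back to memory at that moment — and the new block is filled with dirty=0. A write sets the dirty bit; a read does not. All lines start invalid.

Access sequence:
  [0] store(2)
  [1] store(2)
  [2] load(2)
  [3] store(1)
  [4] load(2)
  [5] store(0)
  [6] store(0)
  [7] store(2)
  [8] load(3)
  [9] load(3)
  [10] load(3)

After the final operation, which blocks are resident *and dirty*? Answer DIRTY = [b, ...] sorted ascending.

0: W B2 → L0 miss [D]
1: W B2 → L0 hit [D]
2: R B2 → L0 hit [D]
3: W B1 → L1 miss [D]
4: R B2 → L0 hit [D]
5: W B0 → L0 miss wb→B2 [D]
6: W B0 → L0 hit [D]
7: W B2 → L0 miss wb→B0 [D]
8: R B3 → L1 miss wb→B1 [-]
9: R B3 → L1 hit [-]
10: R B3 → L1 hit [-]

DIRTY = [2]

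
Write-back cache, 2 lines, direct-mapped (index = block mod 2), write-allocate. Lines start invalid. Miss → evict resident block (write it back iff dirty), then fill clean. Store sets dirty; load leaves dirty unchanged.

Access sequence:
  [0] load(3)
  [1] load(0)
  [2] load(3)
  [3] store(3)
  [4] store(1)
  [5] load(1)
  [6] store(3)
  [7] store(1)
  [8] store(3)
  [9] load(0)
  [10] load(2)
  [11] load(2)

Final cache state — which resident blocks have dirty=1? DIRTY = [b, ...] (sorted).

0: R B3 -> L1 miss  d=-]
1: R B0 -> L0 miss  d=-]
2: R B3 -> L1 hit  d=-]
3: W B3 -> L1 hit  d=D]
4: W B1 -> L1 miss wb->B3  d=D]
5: R B1 -> L1 hit  d=D]
6: W B3 -> L1 miss wb->B1  d=D]
7: W B1 -> L1 miss wb->B3  d=D]
8: W B3 -> L1 miss wb->B1  d=D]
9: R B0 -> L0 hit  d=-]
10: R B2 -> L0 miss  d=-]
11: R B2 -> L0 hit  d=-]

DIRTY = [3]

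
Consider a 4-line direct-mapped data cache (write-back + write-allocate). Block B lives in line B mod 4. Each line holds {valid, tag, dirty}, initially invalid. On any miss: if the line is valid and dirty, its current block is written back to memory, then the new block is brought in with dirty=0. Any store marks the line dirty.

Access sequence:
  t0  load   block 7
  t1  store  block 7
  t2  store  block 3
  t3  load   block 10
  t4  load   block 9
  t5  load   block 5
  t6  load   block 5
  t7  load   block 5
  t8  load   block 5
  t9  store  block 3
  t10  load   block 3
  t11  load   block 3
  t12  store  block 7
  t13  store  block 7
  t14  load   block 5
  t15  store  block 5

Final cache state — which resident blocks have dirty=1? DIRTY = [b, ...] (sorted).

0: R B7 -> L3 miss  d=-]
1: W B7 -> L3 hit  d=D]
2: W B3 -> L3 miss wb->B7  d=D]
3: R B10 -> L2 miss  d=-]
4: R B9 -> L1 miss  d=-]
5: R B5 -> L1 miss  d=-]
6: R B5 -> L1 hit  d=-]
7: R B5 -> L1 hit  d=-]
8: R B5 -> L1 hit  d=-]
9: W B3 -> L3 hit  d=D]
10: R B3 -> L3 hit  d=D]
11: R B3 -> L3 hit  d=D]
12: W B7 -> L3 miss wb->B3  d=D]
13: W B7 -> L3 hit  d=D]
14: R B5 -> L1 hit  d=-]
15: W B5 -> L1 hit  d=D]

DIRTY = [5, 7]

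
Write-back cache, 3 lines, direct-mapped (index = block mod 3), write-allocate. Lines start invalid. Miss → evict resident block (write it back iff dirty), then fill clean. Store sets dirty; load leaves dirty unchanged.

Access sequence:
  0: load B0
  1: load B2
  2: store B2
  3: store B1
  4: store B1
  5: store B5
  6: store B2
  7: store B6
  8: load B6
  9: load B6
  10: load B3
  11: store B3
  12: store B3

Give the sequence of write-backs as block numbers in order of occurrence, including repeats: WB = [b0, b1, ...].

0: R B0 -> L0 miss  d=-]
1: R B2 -> L2 miss  d=-]
2: W B2 -> L2 hit  d=D]
3: W B1 -> L1 miss  d=D]
4: W B1 -> L1 hit  d=D]
5: W B5 -> L2 miss wb->B2  d=D]
6: W B2 -> L2 miss wb->B5  d=D]
7: W B6 -> L0 miss  d=D]
8: R B6 -> L0 hit  d=D]
9: R B6 -> L0 hit  d=D]
10: R B3 -> L0 miss wb->B6  d=-]
11: W B3 -> L0 hit  d=D]
12: W B3 -> L0 hit  d=D]

WB = [2, 5, 6]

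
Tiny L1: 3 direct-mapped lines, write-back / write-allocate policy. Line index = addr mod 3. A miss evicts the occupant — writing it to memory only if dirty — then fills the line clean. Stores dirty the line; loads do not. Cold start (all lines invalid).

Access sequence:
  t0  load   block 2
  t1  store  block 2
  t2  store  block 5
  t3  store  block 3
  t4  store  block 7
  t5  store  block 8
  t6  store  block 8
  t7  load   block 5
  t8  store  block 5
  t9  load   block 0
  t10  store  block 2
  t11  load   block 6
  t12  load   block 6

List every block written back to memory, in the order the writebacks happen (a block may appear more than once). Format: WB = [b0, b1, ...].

0: R B2 -> L2 miss  d=-]
1: W B2 -> L2 hit  d=D]
2: W B5 -> L2 miss wb->B2  d=D]
3: W B3 -> L0 miss  d=D]
4: W B7 -> L1 miss  d=D]
5: W B8 -> L2 miss wb->B5  d=D]
6: W B8 -> L2 hit  d=D]
7: R B5 -> L2 miss wb->B8  d=-]
8: W B5 -> L2 hit  d=D]
9: R B0 -> L0 miss wb->B3  d=-]
10: W B2 -> L2 miss wb->B5  d=D]
11: R B6 -> L0 miss  d=-]
12: R B6 -> L0 hit  d=-]

WB = [2, 5, 8, 3, 5]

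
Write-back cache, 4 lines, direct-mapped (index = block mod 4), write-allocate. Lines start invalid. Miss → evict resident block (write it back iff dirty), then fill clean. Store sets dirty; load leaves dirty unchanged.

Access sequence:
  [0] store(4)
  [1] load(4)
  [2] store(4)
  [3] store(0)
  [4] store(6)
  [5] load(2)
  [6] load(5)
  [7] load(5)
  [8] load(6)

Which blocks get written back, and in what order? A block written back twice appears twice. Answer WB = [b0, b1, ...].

0: W B4 -> L0 miss  d=D]
1: R B4 -> L0 hit  d=D]
2: W B4 -> L0 hit  d=D]
3: W B0 -> L0 miss wb->B4  d=D]
4: W B6 -> L2 miss  d=D]
5: R B2 -> L2 miss wb->B6  d=-]
6: R B5 -> L1 miss  d=-]
7: R B5 -> L1 hit  d=-]
8: R B6 -> L2 miss  d=-]

WB = [4, 6]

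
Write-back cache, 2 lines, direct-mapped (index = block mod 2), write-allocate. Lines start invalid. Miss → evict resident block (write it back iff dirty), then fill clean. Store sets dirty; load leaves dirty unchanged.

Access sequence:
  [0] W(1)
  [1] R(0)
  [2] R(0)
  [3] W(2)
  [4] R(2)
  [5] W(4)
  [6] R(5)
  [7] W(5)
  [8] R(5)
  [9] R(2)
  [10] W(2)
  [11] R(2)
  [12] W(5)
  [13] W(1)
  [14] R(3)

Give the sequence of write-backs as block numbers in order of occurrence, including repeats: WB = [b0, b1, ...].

0: W B1 -> L1 miss  d=D]
1: R B0 -> L0 miss  d=-]
2: R B0 -> L0 hit  d=-]
3: W B2 -> L0 miss  d=D]
4: R B2 -> L0 hit  d=D]
5: W B4 -> L0 miss wb->B2  d=D]
6: R B5 -> L1 miss wb->B1  d=-]
7: W B5 -> L1 hit  d=D]
8: R B5 -> L1 hit  d=D]
9: R B2 -> L0 miss wb->B4  d=-]
10: W B2 -> L0 hit  d=D]
11: R B2 -> L0 hit  d=D]
12: W B5 -> L1 hit  d=D]
13: W B1 -> L1 miss wb->B5  d=D]
14: R B3 -> L1 miss wb->B1  d=-]

WB = [2, 1, 4, 5, 1]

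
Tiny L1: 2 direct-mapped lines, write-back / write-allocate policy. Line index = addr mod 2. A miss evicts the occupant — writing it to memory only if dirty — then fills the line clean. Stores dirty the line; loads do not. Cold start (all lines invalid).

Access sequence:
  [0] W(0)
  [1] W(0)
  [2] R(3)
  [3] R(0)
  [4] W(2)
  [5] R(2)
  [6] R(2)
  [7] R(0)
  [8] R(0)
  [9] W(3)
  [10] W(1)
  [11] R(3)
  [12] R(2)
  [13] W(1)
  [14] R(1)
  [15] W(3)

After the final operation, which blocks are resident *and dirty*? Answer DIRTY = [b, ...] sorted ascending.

0: W B0 -> L0 miss  d=D]
1: W B0 -> L0 hit  d=D]
2: R B3 -> L1 miss  d=-]
3: R B0 -> L0 hit  d=D]
4: W B2 -> L0 miss wb->B0  d=D]
5: R B2 -> L0 hit  d=D]
6: R B2 -> L0 hit  d=D]
7: R B0 -> L0 miss wb->B2  d=-]
8: R B0 -> L0 hit  d=-]
9: W B3 -> L1 hit  d=D]
10: W B1 -> L1 miss wb->B3  d=D]
11: R B3 -> L1 miss wb->B1  d=-]
12: R B2 -> L0 miss  d=-]
13: W B1 -> L1 miss  d=D]
14: R B1 -> L1 hit  d=D]
15: W B3 -> L1 miss wb->B1  d=D]

DIRTY = [3]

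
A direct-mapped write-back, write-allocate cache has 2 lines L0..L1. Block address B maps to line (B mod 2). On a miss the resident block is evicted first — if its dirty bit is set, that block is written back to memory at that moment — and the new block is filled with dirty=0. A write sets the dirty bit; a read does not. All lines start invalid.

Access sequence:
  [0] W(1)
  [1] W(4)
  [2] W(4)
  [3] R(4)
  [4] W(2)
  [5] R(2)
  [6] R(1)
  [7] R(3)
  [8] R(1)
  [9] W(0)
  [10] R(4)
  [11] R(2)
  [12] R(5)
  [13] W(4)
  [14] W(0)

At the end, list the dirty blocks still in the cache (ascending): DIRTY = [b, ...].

DIRTY = [0]

  0 | W B1 → L1 miss [D]
  1 | W B4 → L0 miss [D]
  2 | W B4 → L0 hit [D]
  3 | R B4 → L0 hit [D]
  4 | W B2 → L0 miss wb→B4 [D]
  5 | R B2 → L0 hit [D]
  6 | R B1 → L1 hit [D]
  7 | R B3 → L1 miss wb→B1 [-]
  8 | R B1 → L1 miss [-]
  9 | W B0 → L0 miss wb→B2 [D]
  10 | R B4 → L0 miss wb→B0 [-]
  11 | R B2 → L0 miss [-]
  12 | R B5 → L1 miss [-]
  13 | W B4 → L0 miss [D]
  14 | W B0 → L0 miss wb→B4 [D]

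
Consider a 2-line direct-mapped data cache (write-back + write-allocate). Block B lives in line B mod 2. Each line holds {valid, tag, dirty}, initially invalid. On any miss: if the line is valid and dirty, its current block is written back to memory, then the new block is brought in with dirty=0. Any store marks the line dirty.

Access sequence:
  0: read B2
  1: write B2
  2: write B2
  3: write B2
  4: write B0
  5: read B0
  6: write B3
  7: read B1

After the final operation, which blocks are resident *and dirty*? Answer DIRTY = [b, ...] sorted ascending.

DIRTY = [0]

  0 | R B2 → L0 miss [-]
  1 | W B2 → L0 hit [D]
  2 | W B2 → L0 hit [D]
  3 | W B2 → L0 hit [D]
  4 | W B0 → L0 miss wb→B2 [D]
  5 | R B0 → L0 hit [D]
  6 | W B3 → L1 miss [D]
  7 | R B1 → L1 miss wb→B3 [-]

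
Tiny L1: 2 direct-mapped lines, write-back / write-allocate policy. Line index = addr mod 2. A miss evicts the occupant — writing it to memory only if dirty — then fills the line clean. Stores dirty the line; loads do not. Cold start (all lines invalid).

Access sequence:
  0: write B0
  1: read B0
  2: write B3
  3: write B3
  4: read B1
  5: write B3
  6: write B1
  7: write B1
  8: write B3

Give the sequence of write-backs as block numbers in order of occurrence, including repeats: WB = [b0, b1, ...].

  0 | W B0 → L0 miss [D]
  1 | R B0 → L0 hit [D]
  2 | W B3 → L1 miss [D]
  3 | W B3 → L1 hit [D]
  4 | R B1 → L1 miss wb→B3 [-]
  5 | W B3 → L1 miss [D]
  6 | W B1 → L1 miss wb→B3 [D]
  7 | W B1 → L1 hit [D]
  8 | W B3 → L1 miss wb→B1 [D]

WB = [3, 3, 1]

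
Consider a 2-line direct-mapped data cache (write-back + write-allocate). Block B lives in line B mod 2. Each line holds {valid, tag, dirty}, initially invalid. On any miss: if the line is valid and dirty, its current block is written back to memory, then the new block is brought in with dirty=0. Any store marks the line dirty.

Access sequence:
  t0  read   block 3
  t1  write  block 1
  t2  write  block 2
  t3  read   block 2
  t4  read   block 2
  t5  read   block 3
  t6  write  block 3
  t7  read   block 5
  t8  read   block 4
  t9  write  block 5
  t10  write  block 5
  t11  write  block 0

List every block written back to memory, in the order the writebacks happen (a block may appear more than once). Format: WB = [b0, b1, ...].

0: R B3 -> L1 miss  d=-]
1: W B1 -> L1 miss  d=D]
2: W B2 -> L0 miss  d=D]
3: R B2 -> L0 hit  d=D]
4: R B2 -> L0 hit  d=D]
5: R B3 -> L1 miss wb->B1  d=-]
6: W B3 -> L1 hit  d=D]
7: R B5 -> L1 miss wb->B3  d=-]
8: R B4 -> L0 miss wb->B2  d=-]
9: W B5 -> L1 hit  d=D]
10: W B5 -> L1 hit  d=D]
11: W B0 -> L0 miss  d=D]

WB = [1, 3, 2]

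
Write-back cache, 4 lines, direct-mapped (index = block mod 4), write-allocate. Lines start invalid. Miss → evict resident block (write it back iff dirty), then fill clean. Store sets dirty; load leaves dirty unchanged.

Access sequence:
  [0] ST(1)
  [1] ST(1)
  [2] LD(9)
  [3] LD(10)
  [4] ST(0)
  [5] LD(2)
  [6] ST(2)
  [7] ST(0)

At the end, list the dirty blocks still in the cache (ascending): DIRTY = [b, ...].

DIRTY = [0, 2]

0: W B1 → L1 miss [D]
1: W B1 → L1 hit [D]
2: R B9 → L1 miss wb→B1 [-]
3: R B10 → L2 miss [-]
4: W B0 → L0 miss [D]
5: R B2 → L2 miss [-]
6: W B2 → L2 hit [D]
7: W B0 → L0 hit [D]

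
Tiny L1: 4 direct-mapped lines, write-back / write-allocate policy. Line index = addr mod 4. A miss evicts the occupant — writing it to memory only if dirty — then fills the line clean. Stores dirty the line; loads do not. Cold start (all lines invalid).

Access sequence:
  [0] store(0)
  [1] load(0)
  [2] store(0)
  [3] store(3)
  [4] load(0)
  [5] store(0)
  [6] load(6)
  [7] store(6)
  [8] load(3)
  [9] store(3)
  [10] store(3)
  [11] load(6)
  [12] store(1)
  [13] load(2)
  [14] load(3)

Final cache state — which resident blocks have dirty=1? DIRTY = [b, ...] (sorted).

DIRTY = [0, 1, 3]

0: W B0 → L0 miss [D]
1: R B0 → L0 hit [D]
2: W B0 → L0 hit [D]
3: W B3 → L3 miss [D]
4: R B0 → L0 hit [D]
5: W B0 → L0 hit [D]
6: R B6 → L2 miss [-]
7: W B6 → L2 hit [D]
8: R B3 → L3 hit [D]
9: W B3 → L3 hit [D]
10: W B3 → L3 hit [D]
11: R B6 → L2 hit [D]
12: W B1 → L1 miss [D]
13: R B2 → L2 miss wb→B6 [-]
14: R B3 → L3 hit [D]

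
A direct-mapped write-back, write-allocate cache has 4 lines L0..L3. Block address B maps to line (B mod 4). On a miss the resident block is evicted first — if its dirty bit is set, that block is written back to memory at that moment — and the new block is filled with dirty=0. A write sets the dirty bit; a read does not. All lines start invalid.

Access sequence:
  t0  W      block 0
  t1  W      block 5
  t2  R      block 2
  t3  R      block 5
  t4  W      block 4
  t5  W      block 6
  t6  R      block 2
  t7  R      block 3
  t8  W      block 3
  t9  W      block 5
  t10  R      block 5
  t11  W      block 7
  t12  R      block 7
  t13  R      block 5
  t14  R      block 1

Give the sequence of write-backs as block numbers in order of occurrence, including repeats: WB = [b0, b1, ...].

0: W B0 → L0 miss [D]
1: W B5 → L1 miss [D]
2: R B2 → L2 miss [-]
3: R B5 → L1 hit [D]
4: W B4 → L0 miss wb→B0 [D]
5: W B6 → L2 miss [D]
6: R B2 → L2 miss wb→B6 [-]
7: R B3 → L3 miss [-]
8: W B3 → L3 hit [D]
9: W B5 → L1 hit [D]
10: R B5 → L1 hit [D]
11: W B7 → L3 miss wb→B3 [D]
12: R B7 → L3 hit [D]
13: R B5 → L1 hit [D]
14: R B1 → L1 miss wb→B5 [-]

WB = [0, 6, 3, 5]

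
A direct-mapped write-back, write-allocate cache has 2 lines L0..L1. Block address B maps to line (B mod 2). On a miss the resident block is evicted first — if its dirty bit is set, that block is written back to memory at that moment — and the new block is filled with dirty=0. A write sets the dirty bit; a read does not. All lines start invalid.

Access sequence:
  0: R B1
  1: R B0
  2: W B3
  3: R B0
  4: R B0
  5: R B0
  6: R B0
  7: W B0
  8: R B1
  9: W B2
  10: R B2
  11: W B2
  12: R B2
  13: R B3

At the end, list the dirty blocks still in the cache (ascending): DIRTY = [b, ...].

DIRTY = [2]

0: R B1 -> L1 miss  d=-]
1: R B0 -> L0 miss  d=-]
2: W B3 -> L1 miss  d=D]
3: R B0 -> L0 hit  d=-]
4: R B0 -> L0 hit  d=-]
5: R B0 -> L0 hit  d=-]
6: R B0 -> L0 hit  d=-]
7: W B0 -> L0 hit  d=D]
8: R B1 -> L1 miss wb->B3  d=-]
9: W B2 -> L0 miss wb->B0  d=D]
10: R B2 -> L0 hit  d=D]
11: W B2 -> L0 hit  d=D]
12: R B2 -> L0 hit  d=D]
13: R B3 -> L1 miss  d=-]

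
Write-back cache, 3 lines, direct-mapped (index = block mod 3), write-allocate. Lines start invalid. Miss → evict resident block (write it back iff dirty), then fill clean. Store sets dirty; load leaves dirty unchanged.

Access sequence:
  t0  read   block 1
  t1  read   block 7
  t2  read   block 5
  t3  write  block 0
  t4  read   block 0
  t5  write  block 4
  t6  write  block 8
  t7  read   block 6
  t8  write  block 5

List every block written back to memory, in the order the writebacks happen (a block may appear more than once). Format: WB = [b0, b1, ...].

0: R B1 -> L1 miss  d=-]
1: R B7 -> L1 miss  d=-]
2: R B5 -> L2 miss  d=-]
3: W B0 -> L0 miss  d=D]
4: R B0 -> L0 hit  d=D]
5: W B4 -> L1 miss  d=D]
6: W B8 -> L2 miss  d=D]
7: R B6 -> L0 miss wb->B0  d=-]
8: W B5 -> L2 miss wb->B8  d=D]

WB = [0, 8]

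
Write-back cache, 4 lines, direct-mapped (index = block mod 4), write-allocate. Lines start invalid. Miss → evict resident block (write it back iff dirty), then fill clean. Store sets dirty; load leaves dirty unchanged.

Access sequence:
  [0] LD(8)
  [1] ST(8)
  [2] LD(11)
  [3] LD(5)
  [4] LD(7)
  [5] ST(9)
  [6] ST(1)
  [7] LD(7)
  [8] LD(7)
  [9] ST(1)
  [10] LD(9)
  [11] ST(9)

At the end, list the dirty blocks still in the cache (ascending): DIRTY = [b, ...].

DIRTY = [8, 9]

0: R B8 → L0 miss [-]
1: W B8 → L0 hit [D]
2: R B11 → L3 miss [-]
3: R B5 → L1 miss [-]
4: R B7 → L3 miss [-]
5: W B9 → L1 miss [D]
6: W B1 → L1 miss wb→B9 [D]
7: R B7 → L3 hit [-]
8: R B7 → L3 hit [-]
9: W B1 → L1 hit [D]
10: R B9 → L1 miss wb→B1 [-]
11: W B9 → L1 hit [D]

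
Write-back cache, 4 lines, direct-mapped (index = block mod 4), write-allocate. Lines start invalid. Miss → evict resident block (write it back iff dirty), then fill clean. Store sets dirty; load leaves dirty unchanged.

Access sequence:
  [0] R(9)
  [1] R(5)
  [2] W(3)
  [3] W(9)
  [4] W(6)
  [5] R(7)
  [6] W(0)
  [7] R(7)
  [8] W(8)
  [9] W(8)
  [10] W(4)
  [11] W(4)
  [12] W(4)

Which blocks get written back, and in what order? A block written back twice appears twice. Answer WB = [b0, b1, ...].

0: R B9 → L1 miss [-]
1: R B5 → L1 miss [-]
2: W B3 → L3 miss [D]
3: W B9 → L1 miss [D]
4: W B6 → L2 miss [D]
5: R B7 → L3 miss wb→B3 [-]
6: W B0 → L0 miss [D]
7: R B7 → L3 hit [-]
8: W B8 → L0 miss wb→B0 [D]
9: W B8 → L0 hit [D]
10: W B4 → L0 miss wb→B8 [D]
11: W B4 → L0 hit [D]
12: W B4 → L0 hit [D]

WB = [3, 0, 8]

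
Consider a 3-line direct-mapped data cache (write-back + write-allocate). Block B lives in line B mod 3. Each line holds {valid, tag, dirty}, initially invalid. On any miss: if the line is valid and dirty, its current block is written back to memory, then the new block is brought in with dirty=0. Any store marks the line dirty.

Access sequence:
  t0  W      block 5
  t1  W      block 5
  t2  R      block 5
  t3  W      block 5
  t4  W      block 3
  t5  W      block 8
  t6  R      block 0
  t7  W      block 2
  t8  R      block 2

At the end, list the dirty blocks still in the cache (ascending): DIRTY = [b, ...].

0: W B5 -> L2 miss  d=D]
1: W B5 -> L2 hit  d=D]
2: R B5 -> L2 hit  d=D]
3: W B5 -> L2 hit  d=D]
4: W B3 -> L0 miss  d=D]
5: W B8 -> L2 miss wb->B5  d=D]
6: R B0 -> L0 miss wb->B3  d=-]
7: W B2 -> L2 miss wb->B8  d=D]
8: R B2 -> L2 hit  d=D]

DIRTY = [2]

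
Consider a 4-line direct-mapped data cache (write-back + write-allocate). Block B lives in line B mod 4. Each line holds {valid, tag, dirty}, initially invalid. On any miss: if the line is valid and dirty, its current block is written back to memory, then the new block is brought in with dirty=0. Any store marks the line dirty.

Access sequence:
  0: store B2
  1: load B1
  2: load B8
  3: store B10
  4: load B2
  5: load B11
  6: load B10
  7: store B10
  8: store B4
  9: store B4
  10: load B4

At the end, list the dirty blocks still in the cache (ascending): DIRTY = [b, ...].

0: W B2 -> L2 miss  d=D]
1: R B1 -> L1 miss  d=-]
2: R B8 -> L0 miss  d=-]
3: W B10 -> L2 miss wb->B2  d=D]
4: R B2 -> L2 miss wb->B10  d=-]
5: R B11 -> L3 miss  d=-]
6: R B10 -> L2 miss  d=-]
7: W B10 -> L2 hit  d=D]
8: W B4 -> L0 miss  d=D]
9: W B4 -> L0 hit  d=D]
10: R B4 -> L0 hit  d=D]

DIRTY = [4, 10]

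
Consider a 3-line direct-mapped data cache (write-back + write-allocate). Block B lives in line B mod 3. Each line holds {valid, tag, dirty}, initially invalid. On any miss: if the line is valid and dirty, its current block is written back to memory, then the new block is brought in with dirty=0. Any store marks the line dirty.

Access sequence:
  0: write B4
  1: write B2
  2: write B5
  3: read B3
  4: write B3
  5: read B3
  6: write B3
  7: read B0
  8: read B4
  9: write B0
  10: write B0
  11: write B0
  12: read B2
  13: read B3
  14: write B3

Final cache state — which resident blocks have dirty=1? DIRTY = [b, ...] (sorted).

DIRTY = [3, 4]

0: W B4 → L1 miss [D]
1: W B2 → L2 miss [D]
2: W B5 → L2 miss wb→B2 [D]
3: R B3 → L0 miss [-]
4: W B3 → L0 hit [D]
5: R B3 → L0 hit [D]
6: W B3 → L0 hit [D]
7: R B0 → L0 miss wb→B3 [-]
8: R B4 → L1 hit [D]
9: W B0 → L0 hit [D]
10: W B0 → L0 hit [D]
11: W B0 → L0 hit [D]
12: R B2 → L2 miss wb→B5 [-]
13: R B3 → L0 miss wb→B0 [-]
14: W B3 → L0 hit [D]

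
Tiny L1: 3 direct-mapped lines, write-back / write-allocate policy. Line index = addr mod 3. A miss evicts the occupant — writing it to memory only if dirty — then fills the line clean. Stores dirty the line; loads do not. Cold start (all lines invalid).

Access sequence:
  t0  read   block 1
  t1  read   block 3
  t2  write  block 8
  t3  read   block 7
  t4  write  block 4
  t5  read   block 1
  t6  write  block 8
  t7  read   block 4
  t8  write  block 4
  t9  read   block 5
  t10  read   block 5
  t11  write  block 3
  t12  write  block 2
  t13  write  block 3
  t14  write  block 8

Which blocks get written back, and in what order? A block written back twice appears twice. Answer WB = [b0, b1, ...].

WB = [4, 8, 2]

0: R B1 -> L1 miss  d=-]
1: R B3 -> L0 miss  d=-]
2: W B8 -> L2 miss  d=D]
3: R B7 -> L1 miss  d=-]
4: W B4 -> L1 miss  d=D]
5: R B1 -> L1 miss wb->B4  d=-]
6: W B8 -> L2 hit  d=D]
7: R B4 -> L1 miss  d=-]
8: W B4 -> L1 hit  d=D]
9: R B5 -> L2 miss wb->B8  d=-]
10: R B5 -> L2 hit  d=-]
11: W B3 -> L0 hit  d=D]
12: W B2 -> L2 miss  d=D]
13: W B3 -> L0 hit  d=D]
14: W B8 -> L2 miss wb->B2  d=D]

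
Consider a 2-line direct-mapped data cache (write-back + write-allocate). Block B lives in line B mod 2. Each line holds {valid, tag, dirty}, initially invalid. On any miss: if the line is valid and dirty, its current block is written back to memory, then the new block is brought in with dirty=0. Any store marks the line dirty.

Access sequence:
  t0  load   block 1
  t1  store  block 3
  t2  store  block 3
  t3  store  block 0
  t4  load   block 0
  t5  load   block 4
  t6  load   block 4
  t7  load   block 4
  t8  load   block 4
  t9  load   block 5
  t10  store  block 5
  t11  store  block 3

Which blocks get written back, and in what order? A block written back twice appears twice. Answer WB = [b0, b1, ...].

  0 | R B1 → L1 miss [-]
  1 | W B3 → L1 miss [D]
  2 | W B3 → L1 hit [D]
  3 | W B0 → L0 miss [D]
  4 | R B0 → L0 hit [D]
  5 | R B4 → L0 miss wb→B0 [-]
  6 | R B4 → L0 hit [-]
  7 | R B4 → L0 hit [-]
  8 | R B4 → L0 hit [-]
  9 | R B5 → L1 miss wb→B3 [-]
  10 | W B5 → L1 hit [D]
  11 | W B3 → L1 miss wb→B5 [D]

WB = [0, 3, 5]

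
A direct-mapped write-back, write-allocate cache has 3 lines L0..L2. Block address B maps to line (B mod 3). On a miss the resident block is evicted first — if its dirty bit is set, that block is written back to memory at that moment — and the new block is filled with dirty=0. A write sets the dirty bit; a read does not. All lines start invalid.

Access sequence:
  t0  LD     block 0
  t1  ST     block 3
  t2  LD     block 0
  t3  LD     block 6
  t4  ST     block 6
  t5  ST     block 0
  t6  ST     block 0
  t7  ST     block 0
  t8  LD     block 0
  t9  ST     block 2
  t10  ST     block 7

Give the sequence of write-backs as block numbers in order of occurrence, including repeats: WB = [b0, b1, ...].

  0 | R B0 → L0 miss [-]
  1 | W B3 → L0 miss [D]
  2 | R B0 → L0 miss wb→B3 [-]
  3 | R B6 → L0 miss [-]
  4 | W B6 → L0 hit [D]
  5 | W B0 → L0 miss wb→B6 [D]
  6 | W B0 → L0 hit [D]
  7 | W B0 → L0 hit [D]
  8 | R B0 → L0 hit [D]
  9 | W B2 → L2 miss [D]
  10 | W B7 → L1 miss [D]

WB = [3, 6]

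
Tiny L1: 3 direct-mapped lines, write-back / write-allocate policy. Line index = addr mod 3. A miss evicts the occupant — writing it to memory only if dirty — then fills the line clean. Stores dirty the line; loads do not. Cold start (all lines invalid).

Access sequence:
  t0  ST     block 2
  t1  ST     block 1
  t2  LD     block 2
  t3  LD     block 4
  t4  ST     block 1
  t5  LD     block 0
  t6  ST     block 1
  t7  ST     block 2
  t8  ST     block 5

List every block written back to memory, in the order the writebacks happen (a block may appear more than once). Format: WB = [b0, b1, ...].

WB = [1, 2]

  0 | W B2 → L2 miss [D]
  1 | W B1 → L1 miss [D]
  2 | R B2 → L2 hit [D]
  3 | R B4 → L1 miss wb→B1 [-]
  4 | W B1 → L1 miss [D]
  5 | R B0 → L0 miss [-]
  6 | W B1 → L1 hit [D]
  7 | W B2 → L2 hit [D]
  8 | W B5 → L2 miss wb→B2 [D]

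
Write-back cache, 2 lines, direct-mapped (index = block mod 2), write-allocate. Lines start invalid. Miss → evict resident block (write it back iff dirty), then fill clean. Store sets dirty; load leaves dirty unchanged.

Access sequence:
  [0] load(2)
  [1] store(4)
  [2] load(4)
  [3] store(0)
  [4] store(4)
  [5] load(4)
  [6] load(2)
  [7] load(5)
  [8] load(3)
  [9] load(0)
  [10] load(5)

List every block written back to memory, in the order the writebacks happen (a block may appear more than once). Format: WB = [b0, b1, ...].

WB = [4, 0, 4]

0: R B2 -> L0 miss  d=-]
1: W B4 -> L0 miss  d=D]
2: R B4 -> L0 hit  d=D]
3: W B0 -> L0 miss wb->B4  d=D]
4: W B4 -> L0 miss wb->B0  d=D]
5: R B4 -> L0 hit  d=D]
6: R B2 -> L0 miss wb->B4  d=-]
7: R B5 -> L1 miss  d=-]
8: R B3 -> L1 miss  d=-]
9: R B0 -> L0 miss  d=-]
10: R B5 -> L1 miss  d=-]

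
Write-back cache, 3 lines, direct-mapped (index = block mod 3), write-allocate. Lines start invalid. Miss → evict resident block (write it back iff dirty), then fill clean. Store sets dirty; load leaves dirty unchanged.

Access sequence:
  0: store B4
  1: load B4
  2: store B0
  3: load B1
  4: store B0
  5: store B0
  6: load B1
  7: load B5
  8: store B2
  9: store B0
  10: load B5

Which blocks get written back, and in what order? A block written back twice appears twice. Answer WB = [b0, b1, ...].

0: W B4 -> L1 miss  d=D]
1: R B4 -> L1 hit  d=D]
2: W B0 -> L0 miss  d=D]
3: R B1 -> L1 miss wb->B4  d=-]
4: W B0 -> L0 hit  d=D]
5: W B0 -> L0 hit  d=D]
6: R B1 -> L1 hit  d=-]
7: R B5 -> L2 miss  d=-]
8: W B2 -> L2 miss  d=D]
9: W B0 -> L0 hit  d=D]
10: R B5 -> L2 miss wb->B2  d=-]

WB = [4, 2]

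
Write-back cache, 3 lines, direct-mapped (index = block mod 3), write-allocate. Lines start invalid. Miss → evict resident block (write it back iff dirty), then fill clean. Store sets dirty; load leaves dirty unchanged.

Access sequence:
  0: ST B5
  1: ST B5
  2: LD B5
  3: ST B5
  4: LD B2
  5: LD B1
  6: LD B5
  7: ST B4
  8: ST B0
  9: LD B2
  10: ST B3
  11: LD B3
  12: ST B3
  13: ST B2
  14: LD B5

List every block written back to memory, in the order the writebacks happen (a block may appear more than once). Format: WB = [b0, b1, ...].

WB = [5, 0, 2]

  0 | W B5 → L2 miss [D]
  1 | W B5 → L2 hit [D]
  2 | R B5 → L2 hit [D]
  3 | W B5 → L2 hit [D]
  4 | R B2 → L2 miss wb→B5 [-]
  5 | R B1 → L1 miss [-]
  6 | R B5 → L2 miss [-]
  7 | W B4 → L1 miss [D]
  8 | W B0 → L0 miss [D]
  9 | R B2 → L2 miss [-]
  10 | W B3 → L0 miss wb→B0 [D]
  11 | R B3 → L0 hit [D]
  12 | W B3 → L0 hit [D]
  13 | W B2 → L2 hit [D]
  14 | R B5 → L2 miss wb→B2 [-]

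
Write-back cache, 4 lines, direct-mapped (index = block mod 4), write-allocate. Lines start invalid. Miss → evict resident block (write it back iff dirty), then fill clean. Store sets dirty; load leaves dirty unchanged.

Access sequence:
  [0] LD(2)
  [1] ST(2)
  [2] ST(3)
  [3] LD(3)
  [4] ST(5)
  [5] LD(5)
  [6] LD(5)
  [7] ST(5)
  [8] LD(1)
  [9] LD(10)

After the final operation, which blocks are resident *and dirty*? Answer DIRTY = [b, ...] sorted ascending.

DIRTY = [3]

0: R B2 → L2 miss [-]
1: W B2 → L2 hit [D]
2: W B3 → L3 miss [D]
3: R B3 → L3 hit [D]
4: W B5 → L1 miss [D]
5: R B5 → L1 hit [D]
6: R B5 → L1 hit [D]
7: W B5 → L1 hit [D]
8: R B1 → L1 miss wb→B5 [-]
9: R B10 → L2 miss wb→B2 [-]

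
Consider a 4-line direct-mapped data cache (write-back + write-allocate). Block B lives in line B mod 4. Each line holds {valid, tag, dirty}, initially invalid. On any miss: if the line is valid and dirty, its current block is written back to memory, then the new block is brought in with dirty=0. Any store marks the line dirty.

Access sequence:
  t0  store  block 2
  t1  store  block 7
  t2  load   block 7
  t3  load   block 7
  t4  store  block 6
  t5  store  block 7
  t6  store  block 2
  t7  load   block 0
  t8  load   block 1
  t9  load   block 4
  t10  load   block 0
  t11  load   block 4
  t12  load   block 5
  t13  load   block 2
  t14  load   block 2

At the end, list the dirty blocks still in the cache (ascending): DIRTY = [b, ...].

DIRTY = [2, 7]

  0 | W B2 → L2 miss [D]
  1 | W B7 → L3 miss [D]
  2 | R B7 → L3 hit [D]
  3 | R B7 → L3 hit [D]
  4 | W B6 → L2 miss wb→B2 [D]
  5 | W B7 → L3 hit [D]
  6 | W B2 → L2 miss wb→B6 [D]
  7 | R B0 → L0 miss [-]
  8 | R B1 → L1 miss [-]
  9 | R B4 → L0 miss [-]
  10 | R B0 → L0 miss [-]
  11 | R B4 → L0 miss [-]
  12 | R B5 → L1 miss [-]
  13 | R B2 → L2 hit [D]
  14 | R B2 → L2 hit [D]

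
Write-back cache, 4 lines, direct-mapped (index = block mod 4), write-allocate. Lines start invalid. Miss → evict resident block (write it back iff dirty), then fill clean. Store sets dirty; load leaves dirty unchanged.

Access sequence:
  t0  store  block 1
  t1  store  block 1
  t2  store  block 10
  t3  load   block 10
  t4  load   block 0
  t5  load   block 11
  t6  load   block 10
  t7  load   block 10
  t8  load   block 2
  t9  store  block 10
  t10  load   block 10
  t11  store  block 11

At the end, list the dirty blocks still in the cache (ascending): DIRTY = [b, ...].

0: W B1 → L1 miss [D]
1: W B1 → L1 hit [D]
2: W B10 → L2 miss [D]
3: R B10 → L2 hit [D]
4: R B0 → L0 miss [-]
5: R B11 → L3 miss [-]
6: R B10 → L2 hit [D]
7: R B10 → L2 hit [D]
8: R B2 → L2 miss wb→B10 [-]
9: W B10 → L2 miss [D]
10: R B10 → L2 hit [D]
11: W B11 → L3 hit [D]

DIRTY = [1, 10, 11]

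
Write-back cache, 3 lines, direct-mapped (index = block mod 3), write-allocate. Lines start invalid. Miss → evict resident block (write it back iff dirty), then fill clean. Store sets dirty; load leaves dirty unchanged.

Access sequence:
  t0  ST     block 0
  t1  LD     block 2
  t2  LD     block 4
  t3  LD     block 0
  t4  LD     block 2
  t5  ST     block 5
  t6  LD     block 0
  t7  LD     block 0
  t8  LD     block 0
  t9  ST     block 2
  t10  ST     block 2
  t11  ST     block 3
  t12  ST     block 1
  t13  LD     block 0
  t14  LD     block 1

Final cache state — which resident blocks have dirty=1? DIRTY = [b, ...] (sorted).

0: W B0 → L0 miss [D]
1: R B2 → L2 miss [-]
2: R B4 → L1 miss [-]
3: R B0 → L0 hit [D]
4: R B2 → L2 hit [-]
5: W B5 → L2 miss [D]
6: R B0 → L0 hit [D]
7: R B0 → L0 hit [D]
8: R B0 → L0 hit [D]
9: W B2 → L2 miss wb→B5 [D]
10: W B2 → L2 hit [D]
11: W B3 → L0 miss wb→B0 [D]
12: W B1 → L1 miss [D]
13: R B0 → L0 miss wb→B3 [-]
14: R B1 → L1 hit [D]

DIRTY = [1, 2]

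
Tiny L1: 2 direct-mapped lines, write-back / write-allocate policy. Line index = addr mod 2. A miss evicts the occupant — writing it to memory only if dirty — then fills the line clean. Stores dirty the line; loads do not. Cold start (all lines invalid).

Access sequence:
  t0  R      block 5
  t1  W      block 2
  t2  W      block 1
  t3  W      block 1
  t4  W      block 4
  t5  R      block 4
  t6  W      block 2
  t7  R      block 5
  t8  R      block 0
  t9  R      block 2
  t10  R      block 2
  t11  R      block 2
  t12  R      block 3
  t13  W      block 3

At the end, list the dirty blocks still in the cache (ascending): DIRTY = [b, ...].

DIRTY = [3]

0: R B5 -> L1 miss  d=-]
1: W B2 -> L0 miss  d=D]
2: W B1 -> L1 miss  d=D]
3: W B1 -> L1 hit  d=D]
4: W B4 -> L0 miss wb->B2  d=D]
5: R B4 -> L0 hit  d=D]
6: W B2 -> L0 miss wb->B4  d=D]
7: R B5 -> L1 miss wb->B1  d=-]
8: R B0 -> L0 miss wb->B2  d=-]
9: R B2 -> L0 miss  d=-]
10: R B2 -> L0 hit  d=-]
11: R B2 -> L0 hit  d=-]
12: R B3 -> L1 miss  d=-]
13: W B3 -> L1 hit  d=D]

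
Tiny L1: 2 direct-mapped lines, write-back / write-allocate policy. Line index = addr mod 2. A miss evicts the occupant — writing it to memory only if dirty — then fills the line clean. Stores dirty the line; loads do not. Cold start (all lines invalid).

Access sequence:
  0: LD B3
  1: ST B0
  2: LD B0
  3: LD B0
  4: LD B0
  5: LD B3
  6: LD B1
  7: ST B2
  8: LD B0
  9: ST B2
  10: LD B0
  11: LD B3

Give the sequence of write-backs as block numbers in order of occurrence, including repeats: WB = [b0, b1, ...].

0: R B3 → L1 miss [-]
1: W B0 → L0 miss [D]
2: R B0 → L0 hit [D]
3: R B0 → L0 hit [D]
4: R B0 → L0 hit [D]
5: R B3 → L1 hit [-]
6: R B1 → L1 miss [-]
7: W B2 → L0 miss wb→B0 [D]
8: R B0 → L0 miss wb→B2 [-]
9: W B2 → L0 miss [D]
10: R B0 → L0 miss wb→B2 [-]
11: R B3 → L1 miss [-]

WB = [0, 2, 2]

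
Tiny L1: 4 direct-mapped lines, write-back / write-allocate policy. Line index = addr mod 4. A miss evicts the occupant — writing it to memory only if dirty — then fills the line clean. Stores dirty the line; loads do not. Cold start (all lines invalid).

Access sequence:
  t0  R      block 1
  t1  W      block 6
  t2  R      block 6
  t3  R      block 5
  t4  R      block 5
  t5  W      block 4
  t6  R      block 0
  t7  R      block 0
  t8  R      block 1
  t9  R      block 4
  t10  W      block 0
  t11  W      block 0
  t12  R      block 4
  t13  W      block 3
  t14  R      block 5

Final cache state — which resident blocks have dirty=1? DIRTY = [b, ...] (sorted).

DIRTY = [3, 6]

0: R B1 → L1 miss [-]
1: W B6 → L2 miss [D]
2: R B6 → L2 hit [D]
3: R B5 → L1 miss [-]
4: R B5 → L1 hit [-]
5: W B4 → L0 miss [D]
6: R B0 → L0 miss wb→B4 [-]
7: R B0 → L0 hit [-]
8: R B1 → L1 miss [-]
9: R B4 → L0 miss [-]
10: W B0 → L0 miss [D]
11: W B0 → L0 hit [D]
12: R B4 → L0 miss wb→B0 [-]
13: W B3 → L3 miss [D]
14: R B5 → L1 miss [-]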